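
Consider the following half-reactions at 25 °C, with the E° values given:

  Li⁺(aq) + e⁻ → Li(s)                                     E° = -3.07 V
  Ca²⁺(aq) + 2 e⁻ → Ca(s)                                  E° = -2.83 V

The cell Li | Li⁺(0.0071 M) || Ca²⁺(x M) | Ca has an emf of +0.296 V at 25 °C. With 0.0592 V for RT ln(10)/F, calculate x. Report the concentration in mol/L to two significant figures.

Ca²⁺/Ca is the cathode, Li⁺/Li the anode: E°cell = +0.24 V, n = 2.
Overall reaction: Ca²⁺(aq) + 2 Li(s) → Ca(s) + 2 Li⁺(aq); Q = [Li⁺]^2/[Ca²⁺]^1.
From E = E° − (0.0592/n) log Q: log Q = (E° − E)·n/0.0592 = (+0.24 − (+0.296))·2/0.0592 = -1.8919.
So 1·log[Ca²⁺] = 2·log(0.0071) − log Q = -4.2975 − (-1.8919) = -2.4056; [Ca²⁺] = 10^(-2.4056) ≈ 0.0039 M.

0.0039 M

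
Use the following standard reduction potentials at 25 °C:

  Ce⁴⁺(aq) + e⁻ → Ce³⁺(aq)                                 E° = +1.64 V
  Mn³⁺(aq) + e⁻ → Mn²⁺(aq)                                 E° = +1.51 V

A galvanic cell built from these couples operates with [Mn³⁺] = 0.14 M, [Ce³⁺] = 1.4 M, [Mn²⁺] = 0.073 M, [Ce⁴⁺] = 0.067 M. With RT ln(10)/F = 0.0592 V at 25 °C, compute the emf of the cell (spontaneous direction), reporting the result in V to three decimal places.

+0.035 V

Ce⁴⁺/Ce³⁺ is the cathode (higher E°), Mn³⁺/Mn²⁺ the anode: E°cell = +1.64 − (+1.51) = +0.13 V, n = 1.
Overall: Ce⁴⁺(aq) + Mn²⁺(aq) → Ce³⁺(aq) + Mn³⁺(aq)
Q = [Ce³⁺]·[Mn³⁺] / ([Ce⁴⁺]·[Mn²⁺]); log Q = 1.603.
E = E° − (0.0592/n) log Q = +0.13 − (0.0592/1)(1.603) = +0.035 V.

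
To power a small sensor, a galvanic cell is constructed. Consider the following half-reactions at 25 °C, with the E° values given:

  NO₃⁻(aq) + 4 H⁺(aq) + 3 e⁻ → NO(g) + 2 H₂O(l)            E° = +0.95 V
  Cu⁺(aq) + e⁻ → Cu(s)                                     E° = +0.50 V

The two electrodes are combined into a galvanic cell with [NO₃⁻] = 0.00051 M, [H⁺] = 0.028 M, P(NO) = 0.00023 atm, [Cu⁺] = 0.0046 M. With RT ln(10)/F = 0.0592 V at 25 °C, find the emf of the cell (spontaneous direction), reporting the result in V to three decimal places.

+0.473 V

NO₃⁻/NO is the cathode (higher E°), Cu⁺/Cu the anode: E°cell = +0.95 − (+0.50) = +0.45 V, n = 3.
Overall: NO₃⁻(aq) + 4 H⁺(aq) + 3 Cu(s) → NO(g) + 2 H₂O(l) + 3 Cu⁺(aq)
Q = P(NO)·[Cu⁺]^3 / ([NO₃⁻]·[H⁺]^4); log Q = -1.146.
E = E° − (0.0592/n) log Q = +0.45 − (0.0592/3)(-1.146) = +0.473 V.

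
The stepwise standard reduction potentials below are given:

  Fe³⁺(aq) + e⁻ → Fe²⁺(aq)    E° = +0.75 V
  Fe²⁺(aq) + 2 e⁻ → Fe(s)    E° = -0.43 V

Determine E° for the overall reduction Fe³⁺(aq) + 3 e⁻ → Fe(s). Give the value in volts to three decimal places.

Adding the free-energy changes (−nFE°) of the two steps gives −n₃FE°₃ = −n₁FE°₁ − n₂FE°₂.
E°₃ = (1×+0.75 + 2×-0.43) / 3 = (-0.110) / 3 = -0.037 V.

-0.037 V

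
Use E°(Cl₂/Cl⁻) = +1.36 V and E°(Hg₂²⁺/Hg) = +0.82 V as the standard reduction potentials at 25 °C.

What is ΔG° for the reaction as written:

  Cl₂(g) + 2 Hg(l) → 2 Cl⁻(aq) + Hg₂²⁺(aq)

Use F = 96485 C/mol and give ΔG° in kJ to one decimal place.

As written, Cl₂/Cl⁻ is reduced (cathode) and Hg₂²⁺/Hg is oxidised (anode), so E°cell = (+1.36) − (+0.82) = +0.54 V.
Balancing electrons gives n = 2.
ΔG° = −nFE° = −(2)(96485)(+0.54) = -104,204 J = -104.2 kJ.

-104.2 kJ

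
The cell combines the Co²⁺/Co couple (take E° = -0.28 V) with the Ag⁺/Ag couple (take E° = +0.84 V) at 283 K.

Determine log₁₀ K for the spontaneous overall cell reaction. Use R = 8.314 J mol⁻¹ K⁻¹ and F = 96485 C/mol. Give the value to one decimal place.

39.9

Cathode: Ag⁺/Ag; anode: Co²⁺/Co. E°cell = (+0.84) − (-0.28) = +1.12 V, with n = 2.
ΔG° = −nFE° = −RT ln K, so ln K = nFE°/(RT) = (2)(96485)(+1.12) / ((8.314)(283)) = 91.857.
log₁₀ K = 91.857 / ln 10 = 39.9.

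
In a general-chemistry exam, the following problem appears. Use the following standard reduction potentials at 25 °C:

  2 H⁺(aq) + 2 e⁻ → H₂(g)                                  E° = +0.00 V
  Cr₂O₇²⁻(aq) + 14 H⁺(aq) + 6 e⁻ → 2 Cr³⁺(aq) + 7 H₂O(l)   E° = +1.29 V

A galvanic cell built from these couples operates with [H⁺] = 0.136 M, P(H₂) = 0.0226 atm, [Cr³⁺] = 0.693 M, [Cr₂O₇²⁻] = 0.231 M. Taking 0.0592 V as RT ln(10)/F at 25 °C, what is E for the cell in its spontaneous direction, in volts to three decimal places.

Cr₂O₇²⁻/Cr³⁺ is the cathode (higher E°), H⁺/H₂ the anode: E°cell = +1.29 − (+0.00) = +1.29 V, n = 6.
Overall: Cr₂O₇²⁻(aq) + 8 H⁺(aq) + 3 H₂(g) → 2 Cr³⁺(aq) + 7 H₂O(l)
Q = [Cr³⁺]^2 / ([Cr₂O₇²⁻]·[H⁺]^8·P(H₂)^3); log Q = 12.187.
E = E° − (0.0592/n) log Q = +1.29 − (0.0592/6)(12.187) = +1.170 V.

+1.170 V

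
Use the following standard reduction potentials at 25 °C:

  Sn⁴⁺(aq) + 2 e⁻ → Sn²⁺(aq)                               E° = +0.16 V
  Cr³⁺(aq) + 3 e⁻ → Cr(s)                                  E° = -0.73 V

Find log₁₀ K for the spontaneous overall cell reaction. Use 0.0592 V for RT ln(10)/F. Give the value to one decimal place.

Cathode: Sn⁴⁺/Sn²⁺; anode: Cr³⁺/Cr. E°cell = +0.89 V, n = 6.
log K = nE°cell / 0.0592 = (6)(+0.89) / 0.0592 = 90.2.

90.2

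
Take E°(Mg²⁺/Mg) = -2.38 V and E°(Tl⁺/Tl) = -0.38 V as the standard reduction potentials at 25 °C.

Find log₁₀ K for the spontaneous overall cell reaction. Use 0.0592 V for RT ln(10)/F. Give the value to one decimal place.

Cathode: Tl⁺/Tl; anode: Mg²⁺/Mg. E°cell = +2.00 V, n = 2.
log K = nE°cell / 0.0592 = (2)(+2.00) / 0.0592 = 67.6.

67.6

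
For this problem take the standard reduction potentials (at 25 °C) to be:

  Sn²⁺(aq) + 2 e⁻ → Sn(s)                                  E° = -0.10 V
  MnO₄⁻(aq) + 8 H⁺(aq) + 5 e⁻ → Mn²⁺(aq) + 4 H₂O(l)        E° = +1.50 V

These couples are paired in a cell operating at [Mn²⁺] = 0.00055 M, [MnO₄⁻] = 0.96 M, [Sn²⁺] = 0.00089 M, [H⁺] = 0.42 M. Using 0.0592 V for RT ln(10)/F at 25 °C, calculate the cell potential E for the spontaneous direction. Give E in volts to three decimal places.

+1.693 V

MnO₄⁻/Mn²⁺ is the cathode (higher E°), Sn²⁺/Sn the anode: E°cell = +1.50 − (-0.10) = +1.60 V, n = 10.
Overall: 2 MnO₄⁻(aq) + 16 H⁺(aq) + 5 Sn(s) → 2 Mn²⁺(aq) + 8 H₂O(l) + 5 Sn²⁺(aq)
Q = [Mn²⁺]^2·[Sn²⁺]^5 / ([MnO₄⁻]^2·[H⁺]^16); log Q = -15.709.
E = E° − (0.0592/n) log Q = +1.60 − (0.0592/10)(-15.709) = +1.693 V.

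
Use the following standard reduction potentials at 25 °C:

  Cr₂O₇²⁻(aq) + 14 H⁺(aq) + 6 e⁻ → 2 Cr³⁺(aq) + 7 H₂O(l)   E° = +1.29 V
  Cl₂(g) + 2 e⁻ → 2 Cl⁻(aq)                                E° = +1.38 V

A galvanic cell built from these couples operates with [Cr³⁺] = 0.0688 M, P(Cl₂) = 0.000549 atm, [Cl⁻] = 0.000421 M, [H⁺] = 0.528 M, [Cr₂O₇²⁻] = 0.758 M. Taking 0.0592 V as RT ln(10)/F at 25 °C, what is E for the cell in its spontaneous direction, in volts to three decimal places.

Cl₂/Cl⁻ is the cathode (higher E°), Cr₂O₇²⁻/Cr³⁺ the anode: E°cell = +1.38 − (+1.29) = +0.09 V, n = 6.
Overall: 3 Cl₂(g) + 2 Cr³⁺(aq) + 7 H₂O(l) → 6 Cl⁻(aq) + Cr₂O₇²⁻(aq) + 14 H⁺(aq)
Q = [Cl⁻]^6·[Cr₂O₇²⁻]·[H⁺]^14 / (P(Cl₂)^3·[Cr³⁺]^2); log Q = -12.152.
E = E° − (0.0592/n) log Q = +0.09 − (0.0592/6)(-12.152) = +0.210 V.

+0.210 V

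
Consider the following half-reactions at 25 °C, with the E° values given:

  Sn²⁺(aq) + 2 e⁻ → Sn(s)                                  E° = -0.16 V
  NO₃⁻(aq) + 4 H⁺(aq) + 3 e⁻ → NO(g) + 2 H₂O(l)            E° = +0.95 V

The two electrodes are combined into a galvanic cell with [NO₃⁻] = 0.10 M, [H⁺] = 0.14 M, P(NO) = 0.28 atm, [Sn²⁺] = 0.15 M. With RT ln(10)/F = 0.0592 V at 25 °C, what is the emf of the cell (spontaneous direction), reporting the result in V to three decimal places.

+1.058 V

NO₃⁻/NO is the cathode (higher E°), Sn²⁺/Sn the anode: E°cell = +0.95 − (-0.16) = +1.11 V, n = 6.
Overall: 2 NO₃⁻(aq) + 8 H⁺(aq) + 3 Sn(s) → 2 NO(g) + 4 H₂O(l) + 3 Sn²⁺(aq)
Q = P(NO)^2·[Sn²⁺]^3 / ([NO₃⁻]^2·[H⁺]^8); log Q = 5.254.
E = E° − (0.0592/n) log Q = +1.11 − (0.0592/6)(5.254) = +1.058 V.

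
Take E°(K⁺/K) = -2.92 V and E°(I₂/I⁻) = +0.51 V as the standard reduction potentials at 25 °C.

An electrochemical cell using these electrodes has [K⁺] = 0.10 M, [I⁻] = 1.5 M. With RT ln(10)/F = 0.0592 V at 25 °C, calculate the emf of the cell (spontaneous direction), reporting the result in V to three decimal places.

I₂/I⁻ is the cathode (higher E°), K⁺/K the anode: E°cell = +0.51 − (-2.92) = +3.43 V, n = 2.
Overall: I₂(s) + 2 K(s) → 2 I⁻(aq) + 2 K⁺(aq)
Q = [I⁻]^2·[K⁺]^2; log Q = -1.648.
E = E° − (0.0592/n) log Q = +3.43 − (0.0592/2)(-1.648) = +3.479 V.

+3.479 V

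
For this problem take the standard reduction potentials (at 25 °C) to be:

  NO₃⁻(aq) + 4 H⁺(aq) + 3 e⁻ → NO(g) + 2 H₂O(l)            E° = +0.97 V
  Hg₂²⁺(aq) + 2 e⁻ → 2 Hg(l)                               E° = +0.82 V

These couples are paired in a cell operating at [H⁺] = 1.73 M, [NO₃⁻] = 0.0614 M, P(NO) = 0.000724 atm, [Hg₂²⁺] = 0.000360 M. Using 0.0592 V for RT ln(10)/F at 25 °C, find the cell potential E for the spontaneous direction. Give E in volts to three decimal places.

NO₃⁻/NO is the cathode (higher E°), Hg₂²⁺/Hg the anode: E°cell = +0.97 − (+0.82) = +0.15 V, n = 6.
Overall: 2 NO₃⁻(aq) + 8 H⁺(aq) + 6 Hg(l) → 2 NO(g) + 4 H₂O(l) + 3 Hg₂²⁺(aq)
Q = P(NO)^2·[Hg₂²⁺]^3 / ([NO₃⁻]^2·[H⁺]^8); log Q = -16.092.
E = E° − (0.0592/n) log Q = +0.15 − (0.0592/6)(-16.092) = +0.309 V.

+0.309 V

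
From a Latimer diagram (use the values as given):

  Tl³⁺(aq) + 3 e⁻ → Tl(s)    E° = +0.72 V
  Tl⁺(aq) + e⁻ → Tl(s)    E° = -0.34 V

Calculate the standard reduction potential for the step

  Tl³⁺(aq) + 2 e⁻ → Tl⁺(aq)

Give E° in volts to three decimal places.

+1.250 V

Sequential free energies add, so n₃E°₃ = n₁E°₁ + n₂E°₂.
With n₃ = 3, and the known step contributing 1×(-0.34) V, the unknown satisfies 2·E° = 3×(+0.72) − 1×(-0.34) = +2.500.
E° = +2.500 / 2 = +1.250 V.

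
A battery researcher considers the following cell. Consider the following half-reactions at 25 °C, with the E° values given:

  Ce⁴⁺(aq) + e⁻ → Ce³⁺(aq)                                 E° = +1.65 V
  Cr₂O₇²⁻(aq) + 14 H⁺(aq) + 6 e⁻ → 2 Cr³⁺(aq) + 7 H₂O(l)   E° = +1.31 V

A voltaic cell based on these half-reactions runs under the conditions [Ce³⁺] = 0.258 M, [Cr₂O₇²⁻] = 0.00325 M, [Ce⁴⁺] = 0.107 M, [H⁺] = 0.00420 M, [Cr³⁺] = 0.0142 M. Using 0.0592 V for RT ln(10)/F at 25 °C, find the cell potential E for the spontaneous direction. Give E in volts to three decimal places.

+0.634 V

Ce⁴⁺/Ce³⁺ is the cathode (higher E°), Cr₂O₇²⁻/Cr³⁺ the anode: E°cell = +1.65 − (+1.31) = +0.34 V, n = 6.
Overall: 6 Ce⁴⁺(aq) + 2 Cr³⁺(aq) + 7 H₂O(l) → 6 Ce³⁺(aq) + Cr₂O₇²⁻(aq) + 14 H⁺(aq)
Q = [Ce³⁺]^6·[Cr₂O₇²⁻]·[H⁺]^14 / ([Ce⁴⁺]^6·[Cr³⁺]^2); log Q = -29.774.
E = E° − (0.0592/n) log Q = +0.34 − (0.0592/6)(-29.774) = +0.634 V.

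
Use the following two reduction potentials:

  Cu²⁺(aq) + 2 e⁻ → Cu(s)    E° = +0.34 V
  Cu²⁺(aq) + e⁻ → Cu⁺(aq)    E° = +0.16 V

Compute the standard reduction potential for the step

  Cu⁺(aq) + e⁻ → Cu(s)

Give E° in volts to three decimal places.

+0.520 V

Sequential free energies add, so n₃E°₃ = n₁E°₁ + n₂E°₂.
With n₃ = 2, and the known step contributing 1×(+0.16) V, the unknown satisfies 1·E° = 2×(+0.34) − 1×(+0.16) = +0.520.
E° = +0.520 / 1 = +0.520 V.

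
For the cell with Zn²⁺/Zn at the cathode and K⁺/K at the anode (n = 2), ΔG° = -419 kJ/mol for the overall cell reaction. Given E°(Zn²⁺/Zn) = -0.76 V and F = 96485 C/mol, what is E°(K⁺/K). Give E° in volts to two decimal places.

-2.93 V

E°cell = −ΔG°/(nF) = −(-419×10³)/((2)(96485)) = +2.171 V.
Since Zn²⁺/Zn is the cathode and K⁺/K the anode, E°cell = E°(Zn²⁺/Zn) − E°(K⁺/K).
So E°(K⁺/K) = E°(Zn²⁺/Zn) − E°cell = (-0.76) − (+2.171) = -2.93 V.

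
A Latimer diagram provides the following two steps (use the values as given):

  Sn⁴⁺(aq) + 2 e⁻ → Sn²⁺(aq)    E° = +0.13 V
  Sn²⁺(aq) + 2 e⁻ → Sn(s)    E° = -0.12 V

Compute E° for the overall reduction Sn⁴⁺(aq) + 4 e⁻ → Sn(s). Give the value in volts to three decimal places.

Since ΔG° = −nFE° is additive over sequential reductions, n₃E°₃ = n₁E°₁ + n₂E°₂.
E°₃ = (2×+0.13 + 2×-0.12) / 4 = (+0.020) / 4 = +0.005 V.

+0.005 V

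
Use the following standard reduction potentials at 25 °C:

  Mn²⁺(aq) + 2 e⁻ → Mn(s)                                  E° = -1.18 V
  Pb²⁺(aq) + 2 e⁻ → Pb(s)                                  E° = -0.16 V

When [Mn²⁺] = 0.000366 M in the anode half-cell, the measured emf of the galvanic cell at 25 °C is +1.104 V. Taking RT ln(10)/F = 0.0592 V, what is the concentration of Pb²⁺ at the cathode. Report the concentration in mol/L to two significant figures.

0.25 M

Pb²⁺/Pb is the cathode, Mn²⁺/Mn the anode: E°cell = +1.02 V, n = 2.
Overall reaction: Pb²⁺(aq) + Mn(s) → Pb(s) + Mn²⁺(aq); Q = [Mn²⁺]^1/[Pb²⁺]^1.
From E = E° − (0.0592/n) log Q: log Q = (E° − E)·n/0.0592 = (+1.02 − (+1.104))·2/0.0592 = -2.8378.
So 1·log[Pb²⁺] = 1·log(0.000366) − log Q = -3.4365 − (-2.8378) = -0.5987; [Pb²⁺] = 10^(-0.5987) ≈ 0.25 M.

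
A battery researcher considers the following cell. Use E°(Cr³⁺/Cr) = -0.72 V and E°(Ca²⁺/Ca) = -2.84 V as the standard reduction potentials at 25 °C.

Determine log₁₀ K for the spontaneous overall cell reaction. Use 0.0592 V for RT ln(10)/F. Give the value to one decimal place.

Cathode: Cr³⁺/Cr; anode: Ca²⁺/Ca. E°cell = +2.12 V, n = 6.
log K = nE°cell / 0.0592 = (6)(+2.12) / 0.0592 = 214.9.

214.9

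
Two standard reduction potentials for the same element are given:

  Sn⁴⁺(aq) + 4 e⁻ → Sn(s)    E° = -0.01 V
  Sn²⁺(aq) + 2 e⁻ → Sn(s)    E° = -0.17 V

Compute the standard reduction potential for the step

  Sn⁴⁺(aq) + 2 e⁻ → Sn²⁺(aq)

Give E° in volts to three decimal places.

Sequential free energies add, so n₃E°₃ = n₁E°₁ + n₂E°₂.
With n₃ = 4, and the known step contributing 2×(-0.17) V, the unknown satisfies 2·E° = 4×(-0.01) − 2×(-0.17) = +0.300.
E° = +0.300 / 2 = +0.150 V.

+0.150 V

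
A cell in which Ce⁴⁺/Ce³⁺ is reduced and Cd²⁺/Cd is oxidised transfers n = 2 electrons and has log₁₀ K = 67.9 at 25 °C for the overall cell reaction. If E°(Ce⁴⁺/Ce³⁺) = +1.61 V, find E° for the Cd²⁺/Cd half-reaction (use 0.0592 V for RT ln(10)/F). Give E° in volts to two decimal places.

E°cell = (0.0592/n)·log K = (0.0592/2)(67.9) = +2.010 V.
Since Ce⁴⁺/Ce³⁺ is the cathode and Cd²⁺/Cd the anode, E°cell = E°(Ce⁴⁺/Ce³⁺) − E°(Cd²⁺/Cd).
So E°(Cd²⁺/Cd) = E°(Ce⁴⁺/Ce³⁺) − E°cell = (+1.61) − (+2.010) = -0.40 V.

-0.40 V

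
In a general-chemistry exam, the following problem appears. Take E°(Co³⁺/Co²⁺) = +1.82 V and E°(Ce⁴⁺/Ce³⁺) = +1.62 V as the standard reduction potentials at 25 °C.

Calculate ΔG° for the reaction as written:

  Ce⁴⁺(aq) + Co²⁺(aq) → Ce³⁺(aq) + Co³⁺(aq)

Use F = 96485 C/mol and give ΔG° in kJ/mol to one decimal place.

+19.3 kJ/mol

As written, Ce⁴⁺/Ce³⁺ is reduced (cathode) and Co³⁺/Co²⁺ is oxidised (anode), so E°cell = (+1.62) − (+1.82) = -0.20 V.
Balancing electrons gives n = 1.
ΔG° = −nFE° = −(1)(96485)(-0.20) = 19,297 J = +19.3 kJ/mol.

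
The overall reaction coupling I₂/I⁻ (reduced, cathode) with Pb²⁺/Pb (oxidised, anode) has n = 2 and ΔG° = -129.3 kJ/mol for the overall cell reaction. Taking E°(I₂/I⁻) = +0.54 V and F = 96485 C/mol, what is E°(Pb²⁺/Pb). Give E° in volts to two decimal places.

E°cell = −ΔG°/(nF) = −(-129.3×10³)/((2)(96485)) = +0.670 V.
Since I₂/I⁻ is the cathode and Pb²⁺/Pb the anode, E°cell = E°(I₂/I⁻) − E°(Pb²⁺/Pb).
So E°(Pb²⁺/Pb) = E°(I₂/I⁻) − E°cell = (+0.54) − (+0.670) = -0.13 V.

-0.13 V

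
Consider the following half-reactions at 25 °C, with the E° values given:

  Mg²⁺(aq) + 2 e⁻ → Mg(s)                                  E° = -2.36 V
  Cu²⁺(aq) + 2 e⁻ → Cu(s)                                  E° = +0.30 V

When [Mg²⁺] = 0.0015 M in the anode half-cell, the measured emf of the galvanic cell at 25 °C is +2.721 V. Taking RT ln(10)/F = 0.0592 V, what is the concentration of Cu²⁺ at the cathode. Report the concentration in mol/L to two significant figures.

0.17 M

Cu²⁺/Cu is the cathode, Mg²⁺/Mg the anode: E°cell = +2.66 V, n = 2.
Overall reaction: Cu²⁺(aq) + Mg(s) → Cu(s) + Mg²⁺(aq); Q = [Mg²⁺]^1/[Cu²⁺]^1.
From E = E° − (0.0592/n) log Q: log Q = (E° − E)·n/0.0592 = (+2.66 − (+2.721))·2/0.0592 = -2.0608.
So 1·log[Cu²⁺] = 1·log(0.0015) − log Q = -2.8239 − (-2.0608) = -0.7631; [Cu²⁺] = 10^(-0.7631) ≈ 0.17 M.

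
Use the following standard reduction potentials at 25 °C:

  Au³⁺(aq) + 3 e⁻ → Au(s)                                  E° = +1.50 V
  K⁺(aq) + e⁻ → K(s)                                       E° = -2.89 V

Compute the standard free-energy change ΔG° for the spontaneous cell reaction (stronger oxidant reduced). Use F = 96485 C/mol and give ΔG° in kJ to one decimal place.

Au³⁺/Au (E° = +1.50 V) is the cathode; K⁺/K (E° = -2.89 V) is the anode, so E°cell = +4.39 V.
Balancing electrons gives n = 3 (lcm of 3 and 1).
ΔG° = −nFE° = −(3)(96485)(+4.39) = -1,270,707 J = -1270.7 kJ.

-1270.7 kJ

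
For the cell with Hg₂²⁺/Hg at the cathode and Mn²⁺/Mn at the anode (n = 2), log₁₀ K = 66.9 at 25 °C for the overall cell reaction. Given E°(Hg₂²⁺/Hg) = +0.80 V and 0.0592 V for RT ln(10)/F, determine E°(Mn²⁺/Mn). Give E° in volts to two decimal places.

E°cell = (0.0592/n)·log K = (0.0592/2)(66.9) = +1.980 V.
Since Hg₂²⁺/Hg is the cathode and Mn²⁺/Mn the anode, E°cell = E°(Hg₂²⁺/Hg) − E°(Mn²⁺/Mn).
So E°(Mn²⁺/Mn) = E°(Hg₂²⁺/Hg) − E°cell = (+0.80) − (+1.980) = -1.18 V.

-1.18 V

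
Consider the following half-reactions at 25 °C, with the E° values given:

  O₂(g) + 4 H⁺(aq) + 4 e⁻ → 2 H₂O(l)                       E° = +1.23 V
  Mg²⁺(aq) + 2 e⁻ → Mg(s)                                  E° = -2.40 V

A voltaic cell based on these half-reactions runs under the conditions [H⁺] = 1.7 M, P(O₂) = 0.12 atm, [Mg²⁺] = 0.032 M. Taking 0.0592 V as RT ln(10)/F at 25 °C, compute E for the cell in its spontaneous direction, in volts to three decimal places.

+3.674 V

O₂/H₂O is the cathode (higher E°), Mg²⁺/Mg the anode: E°cell = +1.23 − (-2.40) = +3.63 V, n = 4.
Overall: O₂(g) + 4 H⁺(aq) + 2 Mg(s) → 2 H₂O(l) + 2 Mg²⁺(aq)
Q = [Mg²⁺]^2 / (P(O₂)·[H⁺]^4); log Q = -2.991.
E = E° − (0.0592/n) log Q = +3.63 − (0.0592/4)(-2.991) = +3.674 V.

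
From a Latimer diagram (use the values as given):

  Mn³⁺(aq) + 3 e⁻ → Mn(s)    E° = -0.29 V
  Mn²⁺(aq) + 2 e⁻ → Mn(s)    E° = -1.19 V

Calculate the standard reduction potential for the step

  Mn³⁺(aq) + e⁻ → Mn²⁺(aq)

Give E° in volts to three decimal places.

Sequential free energies add, so n₃E°₃ = n₁E°₁ + n₂E°₂.
With n₃ = 3, and the known step contributing 2×(-1.19) V, the unknown satisfies 1·E° = 3×(-0.29) − 2×(-1.19) = +1.510.
E° = +1.510 / 1 = +1.510 V.

+1.510 V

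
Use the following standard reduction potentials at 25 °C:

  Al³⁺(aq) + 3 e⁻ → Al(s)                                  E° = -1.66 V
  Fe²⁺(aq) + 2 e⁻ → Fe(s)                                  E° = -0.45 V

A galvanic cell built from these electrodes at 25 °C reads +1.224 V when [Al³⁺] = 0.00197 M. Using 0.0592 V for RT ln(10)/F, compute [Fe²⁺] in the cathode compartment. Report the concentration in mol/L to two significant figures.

Fe²⁺/Fe is the cathode, Al³⁺/Al the anode: E°cell = +1.21 V, n = 6.
Overall reaction: 3 Fe²⁺(aq) + 2 Al(s) → 3 Fe(s) + 2 Al³⁺(aq); Q = [Al³⁺]^2/[Fe²⁺]^3.
From E = E° − (0.0592/n) log Q: log Q = (E° − E)·n/0.0592 = (+1.21 − (+1.224))·6/0.0592 = -1.4189.
So 3·log[Fe²⁺] = 2·log(0.00197) − log Q = -5.4111 − (-1.4189) = -3.9922; log[Fe²⁺] = -3.9922 / 3 = -1.3307; [Fe²⁺] = 10^(-1.3307) ≈ 0.047 M.

0.047 M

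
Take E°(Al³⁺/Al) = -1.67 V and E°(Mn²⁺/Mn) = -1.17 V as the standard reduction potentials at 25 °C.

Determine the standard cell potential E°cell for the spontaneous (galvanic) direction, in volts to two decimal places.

+0.50 V

The Mn²⁺/Mn couple has the higher reduction potential, so it is the cathode; Al³⁺/Al is oxidised at the anode.
E°cell = E°(cathode) − E°(anode) = (-1.17) − (-1.67) = +0.50 V.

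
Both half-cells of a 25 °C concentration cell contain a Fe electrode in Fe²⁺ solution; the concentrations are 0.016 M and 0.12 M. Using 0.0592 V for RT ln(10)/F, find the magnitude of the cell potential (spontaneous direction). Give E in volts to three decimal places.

+0.026 V

For a concentration cell E°cell = 0. The 0.12 M side is the cathode (reduction is favoured where [Fe²⁺] is higher).
With n = 2, E = −(0.0592/2) log([Fe²⁺]ₐₙ/[Fe²⁺]꜀ₐₜ) = −(0.0592/2) log(0.016/0.12) = −(0.0592/2)(-0.875) = +0.026 V.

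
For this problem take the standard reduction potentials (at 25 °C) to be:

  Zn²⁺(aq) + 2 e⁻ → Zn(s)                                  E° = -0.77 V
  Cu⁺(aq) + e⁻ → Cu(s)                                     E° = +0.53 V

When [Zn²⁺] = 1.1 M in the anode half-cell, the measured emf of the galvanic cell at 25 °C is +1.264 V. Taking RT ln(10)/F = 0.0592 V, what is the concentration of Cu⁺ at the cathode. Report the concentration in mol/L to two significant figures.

0.26 M

Cu⁺/Cu is the cathode, Zn²⁺/Zn the anode: E°cell = +1.30 V, n = 2.
Overall reaction: 2 Cu⁺(aq) + Zn(s) → 2 Cu(s) + Zn²⁺(aq); Q = [Zn²⁺]^1/[Cu⁺]^2.
From E = E° − (0.0592/n) log Q: log Q = (E° − E)·n/0.0592 = (+1.30 − (+1.264))·2/0.0592 = 1.2162.
So 2·log[Cu⁺] = 1·log(1.1) − log Q = 0.0414 − (1.2162) = -1.1748; log[Cu⁺] = -1.1748 / 2 = -0.5874; [Cu⁺] = 10^(-0.5874) ≈ 0.26 M.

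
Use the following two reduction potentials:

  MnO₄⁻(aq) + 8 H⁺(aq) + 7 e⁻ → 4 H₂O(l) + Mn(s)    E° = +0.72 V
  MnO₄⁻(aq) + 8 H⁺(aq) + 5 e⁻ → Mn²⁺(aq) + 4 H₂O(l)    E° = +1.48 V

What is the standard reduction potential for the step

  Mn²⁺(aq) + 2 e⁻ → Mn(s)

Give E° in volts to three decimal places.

-1.180 V

Sequential free energies add, so n₃E°₃ = n₁E°₁ + n₂E°₂.
With n₃ = 7, and the known step contributing 5×(+1.48) V, the unknown satisfies 2·E° = 7×(+0.72) − 5×(+1.48) = -2.360.
E° = -2.360 / 2 = -1.180 V.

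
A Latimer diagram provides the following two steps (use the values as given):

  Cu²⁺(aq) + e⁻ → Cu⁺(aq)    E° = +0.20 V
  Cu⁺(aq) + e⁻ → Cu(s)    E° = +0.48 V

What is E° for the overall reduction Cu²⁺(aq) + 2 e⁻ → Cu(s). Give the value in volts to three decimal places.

+0.340 V

Since ΔG° = −nFE° is additive over sequential reductions, n₃E°₃ = n₁E°₁ + n₂E°₂.
E°₃ = (1×+0.20 + 1×+0.48) / 2 = (+0.680) / 2 = +0.340 V.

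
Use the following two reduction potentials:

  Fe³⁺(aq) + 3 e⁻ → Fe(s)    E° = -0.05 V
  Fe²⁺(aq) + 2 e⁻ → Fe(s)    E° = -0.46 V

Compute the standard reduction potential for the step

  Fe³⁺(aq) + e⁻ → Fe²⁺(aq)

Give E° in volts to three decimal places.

+0.770 V

Sequential free energies add, so n₃E°₃ = n₁E°₁ + n₂E°₂.
With n₃ = 3, and the known step contributing 2×(-0.46) V, the unknown satisfies 1·E° = 3×(-0.05) − 2×(-0.46) = +0.770.
E° = +0.770 / 1 = +0.770 V.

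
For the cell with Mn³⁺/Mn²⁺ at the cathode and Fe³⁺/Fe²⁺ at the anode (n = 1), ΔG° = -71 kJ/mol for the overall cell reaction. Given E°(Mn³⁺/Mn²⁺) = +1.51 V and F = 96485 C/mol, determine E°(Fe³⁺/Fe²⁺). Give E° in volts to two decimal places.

E°cell = −ΔG°/(nF) = −(-71×10³)/((1)(96485)) = +0.736 V.
Since Mn³⁺/Mn²⁺ is the cathode and Fe³⁺/Fe²⁺ the anode, E°cell = E°(Mn³⁺/Mn²⁺) − E°(Fe³⁺/Fe²⁺).
So E°(Fe³⁺/Fe²⁺) = E°(Mn³⁺/Mn²⁺) − E°cell = (+1.51) − (+0.736) = +0.77 V.

+0.77 V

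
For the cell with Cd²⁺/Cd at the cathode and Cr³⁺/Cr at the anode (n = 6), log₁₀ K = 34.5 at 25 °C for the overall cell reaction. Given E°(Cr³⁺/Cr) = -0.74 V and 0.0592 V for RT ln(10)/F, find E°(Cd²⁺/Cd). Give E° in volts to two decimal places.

-0.40 V

E°cell = (0.0592/n)·log K = (0.0592/6)(34.5) = +0.340 V.
Since Cd²⁺/Cd is the cathode and Cr³⁺/Cr the anode, E°cell = E°(Cd²⁺/Cd) − E°(Cr³⁺/Cr).
So E°(Cd²⁺/Cd) = E°cell + E°(Cr³⁺/Cr) = +0.340 + (-0.74) = -0.40 V.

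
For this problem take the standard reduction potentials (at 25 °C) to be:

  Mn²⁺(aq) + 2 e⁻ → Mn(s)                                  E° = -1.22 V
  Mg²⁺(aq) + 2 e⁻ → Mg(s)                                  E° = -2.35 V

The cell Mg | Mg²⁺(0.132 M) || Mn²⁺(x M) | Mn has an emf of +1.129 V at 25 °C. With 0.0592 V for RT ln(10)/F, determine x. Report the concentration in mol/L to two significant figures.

Mn²⁺/Mn is the cathode, Mg²⁺/Mg the anode: E°cell = +1.13 V, n = 2.
Overall reaction: Mn²⁺(aq) + Mg(s) → Mn(s) + Mg²⁺(aq); Q = [Mg²⁺]^1/[Mn²⁺]^1.
From E = E° − (0.0592/n) log Q: log Q = (E° − E)·n/0.0592 = (+1.13 − (+1.129))·2/0.0592 = 0.0338.
So 1·log[Mn²⁺] = 1·log(0.132) − log Q = -0.8794 − (0.0338) = -0.9132; [Mn²⁺] = 10^(-0.9132) ≈ 0.12 M.

0.12 M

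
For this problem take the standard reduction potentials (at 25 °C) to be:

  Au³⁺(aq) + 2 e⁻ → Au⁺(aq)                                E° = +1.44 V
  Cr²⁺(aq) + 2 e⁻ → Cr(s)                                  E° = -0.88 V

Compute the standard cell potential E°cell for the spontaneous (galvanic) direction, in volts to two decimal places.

+2.32 V

The Au³⁺/Au⁺ couple has the higher reduction potential, so it is the cathode; Cr²⁺/Cr is oxidised at the anode.
E°cell = E°(cathode) − E°(anode) = (+1.44) − (-0.88) = +2.32 V.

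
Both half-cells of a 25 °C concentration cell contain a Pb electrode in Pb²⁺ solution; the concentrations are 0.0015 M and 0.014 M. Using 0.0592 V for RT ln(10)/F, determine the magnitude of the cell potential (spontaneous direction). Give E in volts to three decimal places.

For a concentration cell E°cell = 0. The 0.014 M side is the cathode (reduction is favoured where [Pb²⁺] is higher).
With n = 2, E = −(0.0592/2) log([Pb²⁺]ₐₙ/[Pb²⁺]꜀ₐₜ) = −(0.0592/2) log(0.0015/0.014) = −(0.0592/2)(-0.970) = +0.029 V.

+0.029 V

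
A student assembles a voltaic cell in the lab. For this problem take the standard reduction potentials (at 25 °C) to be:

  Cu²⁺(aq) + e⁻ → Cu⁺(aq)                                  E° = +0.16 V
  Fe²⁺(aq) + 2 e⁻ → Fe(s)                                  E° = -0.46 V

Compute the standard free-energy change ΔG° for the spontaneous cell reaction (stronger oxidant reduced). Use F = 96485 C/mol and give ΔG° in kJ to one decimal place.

Cu²⁺/Cu⁺ (E° = +0.16 V) is the cathode; Fe²⁺/Fe (E° = -0.46 V) is the anode, so E°cell = +0.62 V.
Balancing electrons gives n = 2 (lcm of 1 and 2).
ΔG° = −nFE° = −(2)(96485)(+0.62) = -119,641 J = -119.6 kJ.

-119.6 kJ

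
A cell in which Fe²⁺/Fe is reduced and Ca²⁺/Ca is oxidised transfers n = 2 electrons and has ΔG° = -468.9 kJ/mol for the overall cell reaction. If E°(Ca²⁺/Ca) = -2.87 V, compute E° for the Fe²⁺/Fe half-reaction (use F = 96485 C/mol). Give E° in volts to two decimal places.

-0.44 V

E°cell = −ΔG°/(nF) = −(-468.9×10³)/((2)(96485)) = +2.430 V.
Since Fe²⁺/Fe is the cathode and Ca²⁺/Ca the anode, E°cell = E°(Fe²⁺/Fe) − E°(Ca²⁺/Ca).
So E°(Fe²⁺/Fe) = E°cell + E°(Ca²⁺/Ca) = +2.430 + (-2.87) = -0.44 V.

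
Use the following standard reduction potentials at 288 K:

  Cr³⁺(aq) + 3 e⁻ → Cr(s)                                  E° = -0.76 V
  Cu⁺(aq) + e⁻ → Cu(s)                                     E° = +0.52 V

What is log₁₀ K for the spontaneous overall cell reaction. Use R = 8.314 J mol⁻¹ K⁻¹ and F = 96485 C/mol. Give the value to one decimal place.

67.2

Cathode: Cu⁺/Cu; anode: Cr³⁺/Cr. E°cell = (+0.52) − (-0.76) = +1.28 V, with n = 3.
ΔG° = −nFE° = −RT ln K, so ln K = nFE°/(RT) = (3)(96485)(+1.28) / ((8.314)(288)) = 154.735.
log₁₀ K = 154.735 / ln 10 = 67.2.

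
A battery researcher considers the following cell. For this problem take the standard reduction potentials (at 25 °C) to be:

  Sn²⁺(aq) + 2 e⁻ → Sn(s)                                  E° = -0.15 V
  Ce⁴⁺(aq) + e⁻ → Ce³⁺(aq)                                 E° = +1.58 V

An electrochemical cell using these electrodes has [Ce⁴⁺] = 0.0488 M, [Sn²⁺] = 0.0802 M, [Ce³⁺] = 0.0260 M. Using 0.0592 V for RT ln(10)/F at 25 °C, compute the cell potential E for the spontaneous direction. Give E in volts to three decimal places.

+1.779 V

Ce⁴⁺/Ce³⁺ is the cathode (higher E°), Sn²⁺/Sn the anode: E°cell = +1.58 − (-0.15) = +1.73 V, n = 2.
Overall: 2 Ce⁴⁺(aq) + Sn(s) → 2 Ce³⁺(aq) + Sn²⁺(aq)
Q = [Ce³⁺]^2·[Sn²⁺] / ([Ce⁴⁺]^2); log Q = -1.643.
E = E° − (0.0592/n) log Q = +1.73 − (0.0592/2)(-1.643) = +1.779 V.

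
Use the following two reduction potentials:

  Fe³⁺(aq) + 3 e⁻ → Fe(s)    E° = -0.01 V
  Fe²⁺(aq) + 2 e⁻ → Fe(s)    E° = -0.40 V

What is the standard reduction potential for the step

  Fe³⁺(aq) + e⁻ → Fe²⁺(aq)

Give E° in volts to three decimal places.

Sequential free energies add, so n₃E°₃ = n₁E°₁ + n₂E°₂.
With n₃ = 3, and the known step contributing 2×(-0.40) V, the unknown satisfies 1·E° = 3×(-0.01) − 2×(-0.40) = +0.770.
E° = +0.770 / 1 = +0.770 V.

+0.770 V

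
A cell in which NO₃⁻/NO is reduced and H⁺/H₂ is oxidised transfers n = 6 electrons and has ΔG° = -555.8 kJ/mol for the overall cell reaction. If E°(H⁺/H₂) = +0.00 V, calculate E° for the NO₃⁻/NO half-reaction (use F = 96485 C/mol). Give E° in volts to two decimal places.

+0.96 V

E°cell = −ΔG°/(nF) = −(-555.8×10³)/((6)(96485)) = +0.960 V.
Since NO₃⁻/NO is the cathode and H⁺/H₂ the anode, E°cell = E°(NO₃⁻/NO) − E°(H⁺/H₂).
So E°(NO₃⁻/NO) = E°cell + E°(H⁺/H₂) = +0.960 + (+0.00) = +0.96 V.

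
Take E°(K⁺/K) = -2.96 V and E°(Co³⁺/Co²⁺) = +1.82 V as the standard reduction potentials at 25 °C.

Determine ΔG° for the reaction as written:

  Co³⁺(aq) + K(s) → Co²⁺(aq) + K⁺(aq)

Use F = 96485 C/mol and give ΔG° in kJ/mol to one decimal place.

As written, Co³⁺/Co²⁺ is reduced (cathode) and K⁺/K is oxidised (anode), so E°cell = (+1.82) − (-2.96) = +4.78 V.
Balancing electrons gives n = 1.
ΔG° = −nFE° = −(1)(96485)(+4.78) = -461,198 J = -461.2 kJ/mol.

-461.2 kJ/mol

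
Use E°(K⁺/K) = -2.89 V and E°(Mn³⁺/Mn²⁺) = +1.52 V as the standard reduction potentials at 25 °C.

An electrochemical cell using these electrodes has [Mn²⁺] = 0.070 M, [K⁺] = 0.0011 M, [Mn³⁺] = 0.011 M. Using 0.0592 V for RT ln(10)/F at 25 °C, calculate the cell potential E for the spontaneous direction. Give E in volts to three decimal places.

+4.538 V

Mn³⁺/Mn²⁺ is the cathode (higher E°), K⁺/K the anode: E°cell = +1.52 − (-2.89) = +4.41 V, n = 1.
Overall: Mn³⁺(aq) + K(s) → Mn²⁺(aq) + K⁺(aq)
Q = [Mn²⁺]·[K⁺] / ([Mn³⁺]); log Q = -2.155.
E = E° − (0.0592/n) log Q = +4.41 − (0.0592/1)(-2.155) = +4.538 V.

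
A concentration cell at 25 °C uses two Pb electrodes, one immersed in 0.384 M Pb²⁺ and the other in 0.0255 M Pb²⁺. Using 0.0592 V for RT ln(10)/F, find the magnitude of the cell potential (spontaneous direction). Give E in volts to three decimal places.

For a concentration cell E°cell = 0. The 0.384 M side is the cathode (reduction is favoured where [Pb²⁺] is higher).
With n = 2, E = −(0.0592/2) log([Pb²⁺]ₐₙ/[Pb²⁺]꜀ₐₜ) = −(0.0592/2) log(0.0255/0.384) = −(0.0592/2)(-1.178) = +0.035 V.

+0.035 V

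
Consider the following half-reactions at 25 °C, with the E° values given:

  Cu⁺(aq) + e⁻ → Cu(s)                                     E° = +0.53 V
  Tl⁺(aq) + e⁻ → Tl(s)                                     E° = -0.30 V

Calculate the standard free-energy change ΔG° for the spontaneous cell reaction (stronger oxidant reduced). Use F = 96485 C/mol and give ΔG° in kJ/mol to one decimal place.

Cu⁺/Cu (E° = +0.53 V) is the cathode; Tl⁺/Tl (E° = -0.30 V) is the anode, so E°cell = +0.83 V.
Balancing electrons gives n = 1 (lcm of 1 and 1).
ΔG° = −nFE° = −(1)(96485)(+0.83) = -80,083 J = -80.1 kJ/mol.

-80.1 kJ/mol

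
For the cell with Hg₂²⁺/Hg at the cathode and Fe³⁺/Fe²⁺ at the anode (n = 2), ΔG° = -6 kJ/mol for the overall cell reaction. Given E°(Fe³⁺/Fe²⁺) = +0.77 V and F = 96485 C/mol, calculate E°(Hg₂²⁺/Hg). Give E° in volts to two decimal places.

E°cell = −ΔG°/(nF) = −(-6×10³)/((2)(96485)) = +0.031 V.
Since Hg₂²⁺/Hg is the cathode and Fe³⁺/Fe²⁺ the anode, E°cell = E°(Hg₂²⁺/Hg) − E°(Fe³⁺/Fe²⁺).
So E°(Hg₂²⁺/Hg) = E°cell + E°(Fe³⁺/Fe²⁺) = +0.031 + (+0.77) = +0.80 V.

+0.80 V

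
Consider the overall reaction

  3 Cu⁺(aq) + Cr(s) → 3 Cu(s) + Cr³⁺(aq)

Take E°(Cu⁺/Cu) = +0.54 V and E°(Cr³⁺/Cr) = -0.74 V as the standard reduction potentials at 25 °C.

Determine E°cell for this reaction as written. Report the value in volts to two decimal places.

The Cu⁺/Cu couple has the higher reduction potential, so it is the cathode; Cr³⁺/Cr is oxidised at the anode.
E°cell = E°(cathode) − E°(anode) = (+0.54) − (-0.74) = +1.28 V.

+1.28 V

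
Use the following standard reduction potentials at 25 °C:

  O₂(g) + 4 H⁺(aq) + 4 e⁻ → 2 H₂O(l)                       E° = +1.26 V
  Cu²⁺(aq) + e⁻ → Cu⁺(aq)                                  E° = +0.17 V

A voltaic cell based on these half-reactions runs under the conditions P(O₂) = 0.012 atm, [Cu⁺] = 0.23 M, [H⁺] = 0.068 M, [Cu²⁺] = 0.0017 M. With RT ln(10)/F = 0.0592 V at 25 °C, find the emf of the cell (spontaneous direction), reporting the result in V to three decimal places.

O₂/H₂O is the cathode (higher E°), Cu²⁺/Cu⁺ the anode: E°cell = +1.26 − (+0.17) = +1.09 V, n = 4.
Overall: O₂(g) + 4 H⁺(aq) + 4 Cu⁺(aq) → 2 H₂O(l) + 4 Cu²⁺(aq)
Q = [Cu²⁺]^4 / (P(O₂)·[H⁺]^4·[Cu⁺]^4); log Q = -1.934.
E = E° − (0.0592/n) log Q = +1.09 − (0.0592/4)(-1.934) = +1.119 V.

+1.119 V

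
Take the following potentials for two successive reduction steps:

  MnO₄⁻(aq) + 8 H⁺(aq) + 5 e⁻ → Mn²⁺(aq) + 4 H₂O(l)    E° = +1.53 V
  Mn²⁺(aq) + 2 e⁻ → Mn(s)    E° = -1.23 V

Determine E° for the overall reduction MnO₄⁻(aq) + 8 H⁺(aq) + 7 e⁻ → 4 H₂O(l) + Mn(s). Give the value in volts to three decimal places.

+0.741 V

Adding the free-energy changes (−nFE°) of the two steps gives −n₃FE°₃ = −n₁FE°₁ − n₂FE°₂.
E°₃ = (5×+1.53 + 2×-1.23) / 7 = (+5.190) / 7 = +0.741 V.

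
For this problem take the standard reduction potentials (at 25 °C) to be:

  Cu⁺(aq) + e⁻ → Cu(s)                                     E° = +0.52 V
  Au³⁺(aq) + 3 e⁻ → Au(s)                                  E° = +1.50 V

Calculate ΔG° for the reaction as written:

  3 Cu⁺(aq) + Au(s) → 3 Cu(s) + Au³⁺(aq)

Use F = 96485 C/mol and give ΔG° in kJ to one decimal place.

+283.7 kJ

As written, Cu⁺/Cu is reduced (cathode) and Au³⁺/Au is oxidised (anode), so E°cell = (+0.52) − (+1.50) = -0.98 V.
Balancing electrons gives n = 3.
ΔG° = −nFE° = −(3)(96485)(-0.98) = 283,666 J = +283.7 kJ.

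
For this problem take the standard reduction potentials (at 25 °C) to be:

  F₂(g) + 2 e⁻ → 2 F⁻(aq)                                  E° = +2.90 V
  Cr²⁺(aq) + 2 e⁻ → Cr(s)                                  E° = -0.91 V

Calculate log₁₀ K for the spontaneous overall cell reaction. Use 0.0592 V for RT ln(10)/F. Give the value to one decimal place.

128.7

Cathode: F₂/F⁻; anode: Cr²⁺/Cr. E°cell = +3.81 V, n = 2.
log K = nE°cell / 0.0592 = (2)(+3.81) / 0.0592 = 128.7.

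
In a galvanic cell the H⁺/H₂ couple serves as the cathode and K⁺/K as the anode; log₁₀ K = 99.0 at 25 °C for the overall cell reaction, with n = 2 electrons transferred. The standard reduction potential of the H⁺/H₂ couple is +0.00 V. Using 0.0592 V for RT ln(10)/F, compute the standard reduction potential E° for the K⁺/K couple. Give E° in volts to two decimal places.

E°cell = (0.0592/n)·log K = (0.0592/2)(99.0) = +2.930 V.
Since H⁺/H₂ is the cathode and K⁺/K the anode, E°cell = E°(H⁺/H₂) − E°(K⁺/K).
So E°(K⁺/K) = E°(H⁺/H₂) − E°cell = (+0.00) − (+2.930) = -2.93 V.

-2.93 V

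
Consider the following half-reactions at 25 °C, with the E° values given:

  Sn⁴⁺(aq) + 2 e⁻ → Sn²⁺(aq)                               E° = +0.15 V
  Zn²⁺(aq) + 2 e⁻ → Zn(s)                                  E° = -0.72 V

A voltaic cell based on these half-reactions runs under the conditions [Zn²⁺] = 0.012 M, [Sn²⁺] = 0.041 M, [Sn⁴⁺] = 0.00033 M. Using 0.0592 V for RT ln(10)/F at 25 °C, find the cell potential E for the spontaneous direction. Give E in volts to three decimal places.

Sn⁴⁺/Sn²⁺ is the cathode (higher E°), Zn²⁺/Zn the anode: E°cell = +0.15 − (-0.72) = +0.87 V, n = 2.
Overall: Sn⁴⁺(aq) + Zn(s) → Sn²⁺(aq) + Zn²⁺(aq)
Q = [Sn²⁺]·[Zn²⁺] / ([Sn⁴⁺]); log Q = 0.173.
E = E° − (0.0592/n) log Q = +0.87 − (0.0592/2)(0.173) = +0.865 V.

+0.865 V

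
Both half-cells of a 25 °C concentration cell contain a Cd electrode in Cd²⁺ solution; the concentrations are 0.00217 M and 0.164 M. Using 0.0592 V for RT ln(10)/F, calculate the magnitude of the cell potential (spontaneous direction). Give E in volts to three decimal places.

For a concentration cell E°cell = 0. The 0.164 M side is the cathode (reduction is favoured where [Cd²⁺] is higher).
With n = 2, E = −(0.0592/2) log([Cd²⁺]ₐₙ/[Cd²⁺]꜀ₐₜ) = −(0.0592/2) log(0.00217/0.164) = −(0.0592/2)(-1.878) = +0.056 V.

+0.056 V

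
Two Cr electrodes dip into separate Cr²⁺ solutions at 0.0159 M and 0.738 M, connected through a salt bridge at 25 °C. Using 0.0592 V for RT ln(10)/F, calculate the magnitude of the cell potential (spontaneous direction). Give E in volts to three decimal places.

For a concentration cell E°cell = 0. The 0.738 M side is the cathode (reduction is favoured where [Cr²⁺] is higher).
With n = 2, E = −(0.0592/2) log([Cr²⁺]ₐₙ/[Cr²⁺]꜀ₐₜ) = −(0.0592/2) log(0.0159/0.738) = −(0.0592/2)(-1.667) = +0.049 V.

+0.049 V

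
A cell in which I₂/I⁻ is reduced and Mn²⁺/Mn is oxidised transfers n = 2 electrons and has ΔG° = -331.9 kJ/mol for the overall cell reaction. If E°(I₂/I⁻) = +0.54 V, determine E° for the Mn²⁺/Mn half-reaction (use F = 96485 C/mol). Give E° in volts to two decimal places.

E°cell = −ΔG°/(nF) = −(-331.9×10³)/((2)(96485)) = +1.720 V.
Since I₂/I⁻ is the cathode and Mn²⁺/Mn the anode, E°cell = E°(I₂/I⁻) − E°(Mn²⁺/Mn).
So E°(Mn²⁺/Mn) = E°(I₂/I⁻) − E°cell = (+0.54) − (+1.720) = -1.18 V.

-1.18 V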